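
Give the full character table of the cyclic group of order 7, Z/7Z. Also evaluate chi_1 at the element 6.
Character table of Z/7Z (irreps indexed chi_0,...,chi_6 with chi_k(m) = zeta_7^(k*m), zeta_7 = exp(2*pi*i/7)):
  irrep \ class  {0} (size 1)  {1} (size 1)    {2} (size 1)    {3} (size 1)    {4} (size 1)    {5} (size 1)    {6} (size 1)  
  chi_0          1             1               1               1               1               1               1             
  chi_1          1             exp(2*I*pi/7)   exp(4*I*pi/7)   exp(6*I*pi/7)   exp(-6*I*pi/7)  exp(-4*I*pi/7)  exp(-2*I*pi/7)
  chi_2          1             exp(4*I*pi/7)   exp(-6*I*pi/7)  exp(-2*I*pi/7)  exp(2*I*pi/7)   exp(6*I*pi/7)   exp(-4*I*pi/7)
  chi_3          1             exp(6*I*pi/7)   exp(-2*I*pi/7)  exp(4*I*pi/7)   exp(-4*I*pi/7)  exp(2*I*pi/7)   exp(-6*I*pi/7)
  chi_4          1             exp(-6*I*pi/7)  exp(2*I*pi/7)   exp(-4*I*pi/7)  exp(4*I*pi/7)   exp(-2*I*pi/7)  exp(6*I*pi/7) 
  chi_5          1             exp(-4*I*pi/7)  exp(6*I*pi/7)   exp(2*I*pi/7)   exp(-2*I*pi/7)  exp(-6*I*pi/7)  exp(4*I*pi/7) 
  chi_6          1             exp(-2*I*pi/7)  exp(-4*I*pi/7)  exp(-6*I*pi/7)  exp(6*I*pi/7)   exp(4*I*pi/7)   exp(2*I*pi/7) 

Spot check: chi_1(6) = zeta_7^(1*6) = zeta_7^6 = exp(-2*I*pi/7).

Explanation: Z/7Z is abelian, so all 7 irreducible complex representations are 1-dimensional. They are given by chi_k(m) = zeta_7^(k*m) for k = 0,...,6. Row orthogonality: sum_m chi_k(m) conj(chi_l(m)) = 7 * [k = l].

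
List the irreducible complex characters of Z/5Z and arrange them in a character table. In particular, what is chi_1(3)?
Character table of Z/5Z (irreps indexed chi_0,...,chi_4 with chi_k(m) = zeta_5^(k*m), zeta_5 = exp(2*pi*i/5)):
  irrep \ class  {0} (size 1)  {1} (size 1)    {2} (size 1)    {3} (size 1)    {4} (size 1)  
  chi_0          1             1               1               1               1             
  chi_1          1             exp(2*I*pi/5)   exp(4*I*pi/5)   exp(-4*I*pi/5)  exp(-2*I*pi/5)
  chi_2          1             exp(4*I*pi/5)   exp(-2*I*pi/5)  exp(2*I*pi/5)   exp(-4*I*pi/5)
  chi_3          1             exp(-4*I*pi/5)  exp(2*I*pi/5)   exp(-2*I*pi/5)  exp(4*I*pi/5) 
  chi_4          1             exp(-2*I*pi/5)  exp(-4*I*pi/5)  exp(4*I*pi/5)   exp(2*I*pi/5) 

Spot check: chi_1(3) = zeta_5^(1*3) = zeta_5^3 = exp(-4*I*pi/5).

Justification: Z/5Z is abelian, so all 5 irreducible complex representations are 1-dimensional. They are given by chi_k(m) = zeta_5^(k*m) for k = 0,...,4. Row orthogonality: sum_m chi_k(m) conj(chi_l(m)) = 5 * [k = l].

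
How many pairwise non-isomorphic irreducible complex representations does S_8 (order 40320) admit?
22

Argument: The number of irreducible complex representations of a finite group equals its number of conjugacy classes. Conjugacy classes in S_8 correspond to cycle types, i.e. partitions of 8; there are p(8) = 22 of them, so S_8 (order 40320) has exactly 22 irreducible complex representations.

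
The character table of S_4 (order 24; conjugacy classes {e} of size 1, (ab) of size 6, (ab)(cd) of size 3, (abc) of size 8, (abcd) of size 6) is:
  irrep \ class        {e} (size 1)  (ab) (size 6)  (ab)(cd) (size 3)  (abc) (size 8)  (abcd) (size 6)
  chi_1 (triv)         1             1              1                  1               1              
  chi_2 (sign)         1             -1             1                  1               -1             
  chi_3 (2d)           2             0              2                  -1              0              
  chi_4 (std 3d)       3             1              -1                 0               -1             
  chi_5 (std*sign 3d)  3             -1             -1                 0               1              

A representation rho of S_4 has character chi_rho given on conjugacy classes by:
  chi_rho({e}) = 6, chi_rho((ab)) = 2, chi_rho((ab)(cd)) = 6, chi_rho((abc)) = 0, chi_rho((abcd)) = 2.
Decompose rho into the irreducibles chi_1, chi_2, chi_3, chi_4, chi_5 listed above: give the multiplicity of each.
Multiplicities: chi_1: 2, chi_2: 0, chi_3: 2, chi_4: 0, chi_5: 0.

Argument: Use <chi_rho, chi> = (1/|G|) sum_C |C| * chi_rho(C) * conj(chi(C)) with |G| = 24 for each irreducible chi in the table:
  <chi_rho, chi_1> = (1/24)[1*(6)*conj(1) + 6*(2)*conj(1) + 3*(6)*conj(1) + 8*(0)*conj(1) + 6*(2)*conj(1)]
      = (1/24)[(6) + (12) + (18) + (0) + (12)] = 48/24 = 2
  <chi_rho, chi_2> = (1/24)[1*(6)*conj(1) + 6*(2)*conj(-1) + 3*(6)*conj(1) + 8*(0)*conj(1) + 6*(2)*conj(-1)]
      = (1/24)[(6) + (-12) + (18) + (0) + (-12)] = 0/24 = 0
  <chi_rho, chi_3> = (1/24)[1*(6)*conj(2) + 6*(2)*conj(0) + 3*(6)*conj(2) + 8*(0)*conj(-1) + 6*(2)*conj(0)]
      = (1/24)[(12) + (0) + (36) + (0) + (0)] = 48/24 = 2
  <chi_rho, chi_4> = (1/24)[1*(6)*conj(3) + 6*(2)*conj(1) + 3*(6)*conj(-1) + 8*(0)*conj(0) + 6*(2)*conj(-1)]
      = (1/24)[(18) + (12) + (-18) + (0) + (-12)] = 0/24 = 0
  <chi_rho, chi_5> = (1/24)[1*(6)*conj(3) + 6*(2)*conj(-1) + 3*(6)*conj(-1) + 8*(0)*conj(0) + 6*(2)*conj(1)]
      = (1/24)[(18) + (-12) + (-18) + (0) + (12)] = 0/24 = 0
Dimension check: dim(rho) = sum (mult * dim) = 2*1 + 0*1 + 2*2 + 0*3 + 0*3 = 6 = chi_rho(e) = 6.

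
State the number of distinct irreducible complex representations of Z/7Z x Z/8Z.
56

The number of irreducible complex representations of a finite group equals its number of conjugacy classes. Z/7Z x Z/8Z is abelian of order 56, so every element is its own conjugacy class: 56 classes, so Z/7Z x Z/8Z (order 56) has exactly 56 irreducible complex representations.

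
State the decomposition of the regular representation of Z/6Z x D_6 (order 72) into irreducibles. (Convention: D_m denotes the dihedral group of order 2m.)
Each irreducible V_i of dimension d_i appears with multiplicity d_i, i.e. rho_reg = (direct sum over all irreducibles V_i) d_i V_i. The irreducible dimensions for Z/6Z x D_6 are 1, 1, 1, 1, 1, 1, 1, 1, 1, 1, 1, 1, 1, 1, 1, 1, 1, 1, 1, 1, 1, 1, 1, 1, 2, 2, 2, 2, 2, 2, 2, 2, 2, 2, 2, 2: 24 irreducibles of dimension 1, each with multiplicity 1; 12 irreducibles of dimension 2, each with multiplicity 2. Total dimension 24*1*1 + 12*2*2 = 72 = |G|.

Explanation: General theorem: in the regular representation of a finite group G, each irreducible appears with multiplicity equal to its dimension. Check: dim(rho_reg) = sum d_i^2 = 1 + 1 + 1 + 1 + 1 + 1 + 1 + 1 + 1 + 1 + 1 + 1 + 1 + 1 + 1 + 1 + 1 + 1 + 1 + 1 + 1 + 1 + 1 + 1 + 4 + 4 + 4 + 4 + 4 + 4 + 4 + 4 + 4 + 4 + 4 + 4 = 72 = |G|.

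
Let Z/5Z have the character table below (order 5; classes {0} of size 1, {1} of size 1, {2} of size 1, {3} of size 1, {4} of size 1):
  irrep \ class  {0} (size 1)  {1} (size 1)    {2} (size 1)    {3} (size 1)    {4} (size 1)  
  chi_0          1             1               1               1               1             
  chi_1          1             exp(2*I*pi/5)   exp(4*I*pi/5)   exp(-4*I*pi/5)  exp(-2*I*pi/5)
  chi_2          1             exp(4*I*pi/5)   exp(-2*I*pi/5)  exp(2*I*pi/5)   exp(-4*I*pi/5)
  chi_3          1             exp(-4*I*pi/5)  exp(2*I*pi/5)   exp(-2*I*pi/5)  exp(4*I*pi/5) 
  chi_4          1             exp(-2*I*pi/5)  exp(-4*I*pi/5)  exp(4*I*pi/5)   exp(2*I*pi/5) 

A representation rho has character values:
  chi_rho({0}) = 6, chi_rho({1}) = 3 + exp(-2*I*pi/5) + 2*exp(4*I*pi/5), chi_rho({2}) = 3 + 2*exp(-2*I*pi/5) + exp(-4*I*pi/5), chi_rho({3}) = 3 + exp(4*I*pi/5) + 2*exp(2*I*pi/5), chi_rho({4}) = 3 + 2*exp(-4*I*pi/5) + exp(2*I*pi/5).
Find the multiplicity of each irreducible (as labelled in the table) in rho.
Multiplicities: chi_0: 3, chi_1: 0, chi_2: 2, chi_3: 0, chi_4: 1.

Justification: Use <chi_rho, chi> = (1/|G|) sum_C |C| * chi_rho(C) * conj(chi(C)) with |G| = 5 for each irreducible chi in the table:
  <chi_rho, chi_0> = (1/5)[1*(6)*conj(1) + 1*(3 + exp(-2*I*pi/5) + 2*exp(4*I*pi/5))*conj(1) + 1*(3 + 2*exp(-2*I*pi/5) + exp(-4*I*pi/5))*conj(1) + 1*(3 + exp(4*I*pi/5) + 2*exp(2*I*pi/5))*conj(1) + 1*(3 + 2*exp(-4*I*pi/5) + exp(2*I*pi/5))*conj(1)]
      = (1/5)[(6) + (3 + exp(-2*I*pi/5) + 2*exp(4*I*pi/5)) + (3 + 2*exp(-2*I*pi/5) + exp(-4*I*pi/5)) + (3 + exp(4*I*pi/5) + 2*exp(2*I*pi/5)) + (3 + 2*exp(-4*I*pi/5) + exp(2*I*pi/5))] = 15/5 = 3
  <chi_rho, chi_1> = (1/5)[1*(6)*conj(1) + 1*(3 + exp(-2*I*pi/5) + 2*exp(4*I*pi/5))*conj(exp(2*I*pi/5)) + 1*(3 + 2*exp(-2*I*pi/5) + exp(-4*I*pi/5))*conj(exp(4*I*pi/5)) + 1*(3 + exp(4*I*pi/5) + 2*exp(2*I*pi/5))*conj(exp(-4*I*pi/5)) + 1*(3 + 2*exp(-4*I*pi/5) + exp(2*I*pi/5))*conj(exp(-2*I*pi/5))]
      = (1/5)[(6) + (3*exp(-2*I*pi/5) + exp(-4*I*pi/5) + 2*exp(2*I*pi/5)) + (3*exp(-4*I*pi/5) + exp(2*I*pi/5) + 2*exp(4*I*pi/5)) + (2*exp(-4*I*pi/5) + exp(-2*I*pi/5) + 3*exp(4*I*pi/5)) + (2*exp(-2*I*pi/5) + exp(4*I*pi/5) + 3*exp(2*I*pi/5))] = 0/5 = 0
  <chi_rho, chi_2> = (1/5)[1*(6)*conj(1) + 1*(3 + exp(-2*I*pi/5) + 2*exp(4*I*pi/5))*conj(exp(4*I*pi/5)) + 1*(3 + 2*exp(-2*I*pi/5) + exp(-4*I*pi/5))*conj(exp(-2*I*pi/5)) + 1*(3 + exp(4*I*pi/5) + 2*exp(2*I*pi/5))*conj(exp(2*I*pi/5)) + 1*(3 + 2*exp(-4*I*pi/5) + exp(2*I*pi/5))*conj(exp(-4*I*pi/5))]
      = (1/5)[(6) + (2 + 3*exp(-4*I*pi/5) + exp(4*I*pi/5)) + (2 + exp(-2*I*pi/5) + 3*exp(2*I*pi/5)) + (2 + 3*exp(-2*I*pi/5) + exp(2*I*pi/5)) + (2 + exp(-4*I*pi/5) + 3*exp(4*I*pi/5))] = 10/5 = 2
  <chi_rho, chi_3> = (1/5)[1*(6)*conj(1) + 1*(3 + exp(-2*I*pi/5) + 2*exp(4*I*pi/5))*conj(exp(-4*I*pi/5)) + 1*(3 + 2*exp(-2*I*pi/5) + exp(-4*I*pi/5))*conj(exp(2*I*pi/5)) + 1*(3 + exp(4*I*pi/5) + 2*exp(2*I*pi/5))*conj(exp(-2*I*pi/5)) + 1*(3 + 2*exp(-4*I*pi/5) + exp(2*I*pi/5))*conj(exp(4*I*pi/5))]
      = (1/5)[(6) + (2*exp(-2*I*pi/5) + exp(2*I*pi/5) + 3*exp(4*I*pi/5)) + (3*exp(-2*I*pi/5) + 2*exp(-4*I*pi/5) + exp(4*I*pi/5)) + (exp(-4*I*pi/5) + 2*exp(4*I*pi/5) + 3*exp(2*I*pi/5)) + (3*exp(-4*I*pi/5) + exp(-2*I*pi/5) + 2*exp(2*I*pi/5))] = 0/5 = 0
  <chi_rho, chi_4> = (1/5)[1*(6)*conj(1) + 1*(3 + exp(-2*I*pi/5) + 2*exp(4*I*pi/5))*conj(exp(-2*I*pi/5)) + 1*(3 + 2*exp(-2*I*pi/5) + exp(-4*I*pi/5))*conj(exp(-4*I*pi/5)) + 1*(3 + exp(4*I*pi/5) + 2*exp(2*I*pi/5))*conj(exp(4*I*pi/5)) + 1*(3 + 2*exp(-4*I*pi/5) + exp(2*I*pi/5))*conj(exp(2*I*pi/5))]
      = (1/5)[(6) + (1 + 2*exp(-4*I*pi/5) + 3*exp(2*I*pi/5)) + (1 + 3*exp(4*I*pi/5) + 2*exp(2*I*pi/5)) + (1 + 2*exp(-2*I*pi/5) + 3*exp(-4*I*pi/5)) + (1 + 3*exp(-2*I*pi/5) + 2*exp(4*I*pi/5))] = 5/5 = 1
(Exp terms are combined using exp(i*s)*conj(exp(i*t)) = exp(i*(s-t)), and sums of them are collapsed using the identity that for every m > 1 the m distinct m-th roots of unity sum to 0, e.g. 1 + exp(2*I*pi/3) + exp(-2*I*pi/3) = 0.)
Dimension check: dim(rho) = sum (mult * dim) = 3*1 + 0*1 + 2*1 + 0*1 + 1*1 = 6 = chi_rho(e) = 6.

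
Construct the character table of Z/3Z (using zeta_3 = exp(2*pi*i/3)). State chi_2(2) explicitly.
Character table of Z/3Z (irreps indexed chi_0,...,chi_2 with chi_k(m) = zeta_3^(k*m), zeta_3 = exp(2*pi*i/3)):
  irrep \ class  {0} (size 1)  {1} (size 1)    {2} (size 1)  
  chi_0          1             1               1             
  chi_1          1             exp(2*I*pi/3)   exp(-2*I*pi/3)
  chi_2          1             exp(-2*I*pi/3)  exp(2*I*pi/3) 

Spot check: chi_2(2) = zeta_3^(2*2) = zeta_3^4 = exp(2*I*pi/3).

Solution. Z/3Z is abelian, so all 3 irreducible complex representations are 1-dimensional. They are given by chi_k(m) = zeta_3^(k*m) for k = 0,...,2. Row orthogonality: sum_m chi_k(m) conj(chi_l(m)) = 3 * [k = l].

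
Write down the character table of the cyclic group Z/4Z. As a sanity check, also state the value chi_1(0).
Character table of Z/4Z (irreps indexed chi_0,...,chi_3 with chi_k(m) = zeta_4^(k*m), zeta_4 = exp(2*pi*i/4)):
  irrep \ class  {0} (size 1)  {1} (size 1)  {2} (size 1)  {3} (size 1)
  chi_0          1             1             1             1           
  chi_1          1             I             -1            -I          
  chi_2          1             -1            1             -1          
  chi_3          1             -I            -1            I           

Spot check: chi_1(0) = zeta_4^(1*0) = zeta_4^0 = 1.

Working: Z/4Z is abelian, so all 4 irreducible complex representations are 1-dimensional. They are given by chi_k(m) = zeta_4^(k*m) for k = 0,...,3. Row orthogonality: sum_m chi_k(m) conj(chi_l(m)) = 4 * [k = l].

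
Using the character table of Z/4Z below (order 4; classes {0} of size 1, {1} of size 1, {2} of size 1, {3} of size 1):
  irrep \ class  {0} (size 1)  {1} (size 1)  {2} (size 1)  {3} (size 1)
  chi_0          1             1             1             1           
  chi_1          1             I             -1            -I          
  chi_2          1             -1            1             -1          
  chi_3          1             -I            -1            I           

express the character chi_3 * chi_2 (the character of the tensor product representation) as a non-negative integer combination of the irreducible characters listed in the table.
chi_3 tensor chi_2 = chi_1 (all other irreducibles have multiplicity 0).

Proof sketch: The character of a tensor product is the pointwise product (chi_3 * chi_2)(C) = chi_3(C) * chi_2(C):
  {0}: (1)*(1), {1}: (-I)*(-1), {2}: (-1)*(1), {3}: (I)*(-1)
so (chi_3 * chi_2) takes values
  {0} -> 1, {1} -> I, {2} -> -1, {3} -> -I.
Now take the inner product of this character with each irreducible chi from the table, <chi_3*chi_2, chi> = (1/4) sum_C |C| (chi_3*chi_2)(C) conj(chi(C)):
  <chi_3*chi_2, chi_0> = (1/4)[1*(1)*conj(1) + 1*(I)*conj(1) + 1*(-1)*conj(1) + 1*(-I)*conj(1)]
      = (1/4)[(1) + (I) + (-1) + (-I)] = 0/4 = 0
  <chi_3*chi_2, chi_1> = (1/4)[1*(1)*conj(1) + 1*(I)*conj(I) + 1*(-1)*conj(-1) + 1*(-I)*conj(-I)]
      = (1/4)[(1) + (1) + (1) + (1)] = 4/4 = 1
  <chi_3*chi_2, chi_2> = (1/4)[1*(1)*conj(1) + 1*(I)*conj(-1) + 1*(-1)*conj(1) + 1*(-I)*conj(-1)]
      = (1/4)[(1) + (-I) + (-1) + (I)] = 0/4 = 0
  <chi_3*chi_2, chi_3> = (1/4)[1*(1)*conj(1) + 1*(I)*conj(-I) + 1*(-1)*conj(-1) + 1*(-I)*conj(I)]
      = (1/4)[(1) + (-1) + (1) + (-1)] = 0/4 = 0
(Exp terms are combined using exp(i*s)*conj(exp(i*t)) = exp(i*(s-t)), and sums of them are collapsed using the identity that for every m > 1 the m distinct m-th roots of unity sum to 0, e.g. 1 + exp(2*I*pi/3) + exp(-2*I*pi/3) = 0.)
Hence the multiplicities are chi_1: 1. Dimension check: dim(chi_3)*dim(chi_2) = 1*1 = 1 and sum (mult * dim) = 1*1 = 1.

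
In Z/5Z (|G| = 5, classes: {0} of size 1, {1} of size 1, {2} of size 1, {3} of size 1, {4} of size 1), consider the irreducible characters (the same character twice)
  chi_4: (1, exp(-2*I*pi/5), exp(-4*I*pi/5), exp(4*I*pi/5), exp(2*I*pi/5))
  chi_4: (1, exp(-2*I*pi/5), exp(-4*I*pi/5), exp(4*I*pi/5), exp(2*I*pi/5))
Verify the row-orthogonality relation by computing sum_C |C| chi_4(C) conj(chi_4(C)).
Sum = 5 = |G| = 5; so <chi_4, chi_4> = 1 (norm-1 confirms irreducibility).

Why: Compute term by term over conjugacy classes (|C| * chi_4(C) * conj(chi_4(C))):
  1*(1)*conj(1) + 1*(exp(-2*I*pi/5))*conj(exp(-2*I*pi/5)) + 1*(exp(-4*I*pi/5))*conj(exp(-4*I*pi/5)) + 1*(exp(4*I*pi/5))*conj(exp(4*I*pi/5)) + 1*(exp(2*I*pi/5))*conj(exp(2*I*pi/5))
  = (1) + (1) + (1) + (1) + (1)
  = 5.
(Exp terms are combined using exp(i*s)*conj(exp(i*t)) = exp(i*(s-t)), and sums of them are collapsed using the identity that for every m > 1 the m distinct m-th roots of unity sum to 0, e.g. 1 + exp(2*I*pi/3) + exp(-2*I*pi/3) = 0.)
Dividing by |G| = 5 gives 5/5 = 1, matching the row-orthogonality relation <chi_4, chi_4> = [chi_4 = chi_4].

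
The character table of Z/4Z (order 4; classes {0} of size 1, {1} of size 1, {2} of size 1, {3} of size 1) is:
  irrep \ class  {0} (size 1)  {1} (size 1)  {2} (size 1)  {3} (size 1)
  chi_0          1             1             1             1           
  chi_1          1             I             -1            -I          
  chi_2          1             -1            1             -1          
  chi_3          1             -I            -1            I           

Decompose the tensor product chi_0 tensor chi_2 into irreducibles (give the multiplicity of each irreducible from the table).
chi_0 tensor chi_2 = chi_2 (all other irreducibles have multiplicity 0).

Details: The character of a tensor product is the pointwise product (chi_0 * chi_2)(C) = chi_0(C) * chi_2(C):
  {0}: (1)*(1), {1}: (1)*(-1), {2}: (1)*(1), {3}: (1)*(-1)
so (chi_0 * chi_2) takes values
  {0} -> 1, {1} -> -1, {2} -> 1, {3} -> -1.
Now take the inner product of this character with each irreducible chi from the table, <chi_0*chi_2, chi> = (1/4) sum_C |C| (chi_0*chi_2)(C) conj(chi(C)):
  <chi_0*chi_2, chi_0> = (1/4)[1*(1)*conj(1) + 1*(-1)*conj(1) + 1*(1)*conj(1) + 1*(-1)*conj(1)]
      = (1/4)[(1) + (-1) + (1) + (-1)] = 0/4 = 0
  <chi_0*chi_2, chi_1> = (1/4)[1*(1)*conj(1) + 1*(-1)*conj(I) + 1*(1)*conj(-1) + 1*(-1)*conj(-I)]
      = (1/4)[(1) + (I) + (-1) + (-I)] = 0/4 = 0
  <chi_0*chi_2, chi_2> = (1/4)[1*(1)*conj(1) + 1*(-1)*conj(-1) + 1*(1)*conj(1) + 1*(-1)*conj(-1)]
      = (1/4)[(1) + (1) + (1) + (1)] = 4/4 = 1
  <chi_0*chi_2, chi_3> = (1/4)[1*(1)*conj(1) + 1*(-1)*conj(-I) + 1*(1)*conj(-1) + 1*(-1)*conj(I)]
      = (1/4)[(1) + (-I) + (-1) + (I)] = 0/4 = 0
(Exp terms are combined using exp(i*s)*conj(exp(i*t)) = exp(i*(s-t)), and sums of them are collapsed using the identity that for every m > 1 the m distinct m-th roots of unity sum to 0, e.g. 1 + exp(2*I*pi/3) + exp(-2*I*pi/3) = 0.)
Hence the multiplicities are chi_2: 1. Dimension check: dim(chi_0)*dim(chi_2) = 1*1 = 1 and sum (mult * dim) = 1*1 = 1.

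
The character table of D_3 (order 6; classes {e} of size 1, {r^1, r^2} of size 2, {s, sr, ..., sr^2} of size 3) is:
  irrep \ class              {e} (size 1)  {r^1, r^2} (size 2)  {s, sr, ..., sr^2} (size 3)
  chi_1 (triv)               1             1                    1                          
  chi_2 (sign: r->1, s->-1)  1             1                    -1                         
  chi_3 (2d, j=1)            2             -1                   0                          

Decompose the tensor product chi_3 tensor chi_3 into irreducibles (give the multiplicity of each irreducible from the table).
chi_3 tensor chi_3 = chi_1 + chi_2 + chi_3 (all other irreducibles have multiplicity 0).

Working: The character of a tensor product is the pointwise product (chi_3 * chi_3)(C) = chi_3(C) * chi_3(C):
  {e}: (2)*(2), {r^1, r^2}: (-1)*(-1), {s, sr, ..., sr^2}: (0)*(0)
so (chi_3 * chi_3) takes values
  {e} -> 4, {r^1, r^2} -> 1, {s, sr, ..., sr^2} -> 0.
Now take the inner product of this character with each irreducible chi from the table, <chi_3*chi_3, chi> = (1/6) sum_C |C| (chi_3*chi_3)(C) conj(chi(C)):
  <chi_3*chi_3, chi_1> = (1/6)[1*(4)*conj(1) + 2*(1)*conj(1) + 3*(0)*conj(1)]
      = (1/6)[(4) + (2) + (0)] = 6/6 = 1
  <chi_3*chi_3, chi_2> = (1/6)[1*(4)*conj(1) + 2*(1)*conj(1) + 3*(0)*conj(-1)]
      = (1/6)[(4) + (2) + (0)] = 6/6 = 1
  <chi_3*chi_3, chi_3> = (1/6)[1*(4)*conj(2) + 2*(1)*conj(-1) + 3*(0)*conj(0)]
      = (1/6)[(8) + (-2) + (0)] = 6/6 = 1
Hence the multiplicities are chi_1: 1, chi_2: 1, chi_3: 1. Dimension check: dim(chi_3)*dim(chi_3) = 2*2 = 4 and sum (mult * dim) = 1*1 + 1*1 + 1*2 = 4.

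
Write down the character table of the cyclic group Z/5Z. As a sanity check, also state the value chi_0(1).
Character table of Z/5Z (irreps indexed chi_0,...,chi_4 with chi_k(m) = zeta_5^(k*m), zeta_5 = exp(2*pi*i/5)):
  irrep \ class  {0} (size 1)  {1} (size 1)    {2} (size 1)    {3} (size 1)    {4} (size 1)  
  chi_0          1             1               1               1               1             
  chi_1          1             exp(2*I*pi/5)   exp(4*I*pi/5)   exp(-4*I*pi/5)  exp(-2*I*pi/5)
  chi_2          1             exp(4*I*pi/5)   exp(-2*I*pi/5)  exp(2*I*pi/5)   exp(-4*I*pi/5)
  chi_3          1             exp(-4*I*pi/5)  exp(2*I*pi/5)   exp(-2*I*pi/5)  exp(4*I*pi/5) 
  chi_4          1             exp(-2*I*pi/5)  exp(-4*I*pi/5)  exp(4*I*pi/5)   exp(2*I*pi/5) 

Spot check: chi_0(1) = zeta_5^(0*1) = zeta_5^0 = 1.

Why: Z/5Z is abelian, so all 5 irreducible complex representations are 1-dimensional. They are given by chi_k(m) = zeta_5^(k*m) for k = 0,...,4. Row orthogonality: sum_m chi_k(m) conj(chi_l(m)) = 5 * [k = l].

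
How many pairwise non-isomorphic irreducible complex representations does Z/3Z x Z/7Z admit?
21

Proof sketch: The number of irreducible complex representations of a finite group equals its number of conjugacy classes. Z/3Z x Z/7Z is abelian of order 21, so every element is its own conjugacy class: 21 classes, so Z/3Z x Z/7Z (order 21) has exactly 21 irreducible complex representations.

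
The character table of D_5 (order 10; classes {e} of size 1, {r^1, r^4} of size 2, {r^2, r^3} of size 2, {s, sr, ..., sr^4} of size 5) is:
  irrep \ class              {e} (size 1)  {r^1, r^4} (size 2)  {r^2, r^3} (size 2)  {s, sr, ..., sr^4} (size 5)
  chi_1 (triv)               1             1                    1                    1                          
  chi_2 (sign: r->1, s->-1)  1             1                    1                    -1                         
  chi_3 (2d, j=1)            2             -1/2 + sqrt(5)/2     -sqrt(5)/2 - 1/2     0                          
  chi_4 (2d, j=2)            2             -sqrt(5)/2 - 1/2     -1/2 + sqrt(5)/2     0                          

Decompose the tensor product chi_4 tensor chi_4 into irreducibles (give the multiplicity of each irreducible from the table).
chi_4 tensor chi_4 = chi_1 + chi_2 + chi_3 (all other irreducibles have multiplicity 0).

Why: The character of a tensor product is the pointwise product (chi_4 * chi_4)(C) = chi_4(C) * chi_4(C):
  {e}: (2)*(2), {r^1, r^4}: (-sqrt(5)/2 - 1/2)*(-sqrt(5)/2 - 1/2), {r^2, r^3}: (-1/2 + sqrt(5)/2)*(-1/2 + sqrt(5)/2), {s, sr, ..., sr^4}: (0)*(0)
so (chi_4 * chi_4) takes values
  {e} -> 4, {r^1, r^4} -> sqrt(5)/2 + 3/2, {r^2, r^3} -> 3/2 - sqrt(5)/2, {s, sr, ..., sr^4} -> 0.
Now take the inner product of this character with each irreducible chi from the table, <chi_4*chi_4, chi> = (1/10) sum_C |C| (chi_4*chi_4)(C) conj(chi(C)):
  <chi_4*chi_4, chi_1> = (1/10)[1*(4)*conj(1) + 2*(sqrt(5)/2 + 3/2)*conj(1) + 2*(3/2 - sqrt(5)/2)*conj(1) + 5*(0)*conj(1)]
      = (1/10)[(4) + (sqrt(5) + 3) + (3 - sqrt(5)) + (0)] = 10/10 = 1
  <chi_4*chi_4, chi_2> = (1/10)[1*(4)*conj(1) + 2*(sqrt(5)/2 + 3/2)*conj(1) + 2*(3/2 - sqrt(5)/2)*conj(1) + 5*(0)*conj(-1)]
      = (1/10)[(4) + (sqrt(5) + 3) + (3 - sqrt(5)) + (0)] = 10/10 = 1
  <chi_4*chi_4, chi_3> = (1/10)[1*(4)*conj(2) + 2*(sqrt(5)/2 + 3/2)*conj(-1/2 + sqrt(5)/2) + 2*(3/2 - sqrt(5)/2)*conj(-sqrt(5)/2 - 1/2) + 5*(0)*conj(0)]
      = (1/10)[(8) + (1 + sqrt(5)) + (1 - sqrt(5)) + (0)] = 10/10 = 1
  <chi_4*chi_4, chi_4> = (1/10)[1*(4)*conj(2) + 2*(sqrt(5)/2 + 3/2)*conj(-sqrt(5)/2 - 1/2) + 2*(3/2 - sqrt(5)/2)*conj(-1/2 + sqrt(5)/2) + 5*(0)*conj(0)]
      = (1/10)[(8) + (-2*sqrt(5) - 4) + (-4 + 2*sqrt(5)) + (0)] = 0/10 = 0
Hence the multiplicities are chi_1: 1, chi_2: 1, chi_3: 1. Dimension check: dim(chi_4)*dim(chi_4) = 2*2 = 4 and sum (mult * dim) = 1*1 + 1*1 + 1*2 = 4.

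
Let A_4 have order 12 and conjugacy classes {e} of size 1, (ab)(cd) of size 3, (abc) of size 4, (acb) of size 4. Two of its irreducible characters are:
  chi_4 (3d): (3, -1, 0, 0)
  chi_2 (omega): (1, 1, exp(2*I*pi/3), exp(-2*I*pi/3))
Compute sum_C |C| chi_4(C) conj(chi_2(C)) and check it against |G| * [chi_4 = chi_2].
Sum = 0; so <chi_4, chi_2> = 0 (distinct irreducibles are orthogonal).

Solution. Compute term by term over conjugacy classes (|C| * chi_4(C) * conj(chi_2(C))):
  1*(3)*conj(1) + 3*(-1)*conj(1) + 4*(0)*conj(exp(2*I*pi/3)) + 4*(0)*conj(exp(-2*I*pi/3))
  = (3) + (-3) + (0) + (0)
  = 0.
(Exp terms are combined using exp(i*s)*conj(exp(i*t)) = exp(i*(s-t)), and sums of them are collapsed using the identity that for every m > 1 the m distinct m-th roots of unity sum to 0, e.g. 1 + exp(2*I*pi/3) + exp(-2*I*pi/3) = 0.)
Dividing by |G| = 12 gives 0/12 = 0, matching the row-orthogonality relation <chi_4, chi_2> = [chi_4 = chi_2].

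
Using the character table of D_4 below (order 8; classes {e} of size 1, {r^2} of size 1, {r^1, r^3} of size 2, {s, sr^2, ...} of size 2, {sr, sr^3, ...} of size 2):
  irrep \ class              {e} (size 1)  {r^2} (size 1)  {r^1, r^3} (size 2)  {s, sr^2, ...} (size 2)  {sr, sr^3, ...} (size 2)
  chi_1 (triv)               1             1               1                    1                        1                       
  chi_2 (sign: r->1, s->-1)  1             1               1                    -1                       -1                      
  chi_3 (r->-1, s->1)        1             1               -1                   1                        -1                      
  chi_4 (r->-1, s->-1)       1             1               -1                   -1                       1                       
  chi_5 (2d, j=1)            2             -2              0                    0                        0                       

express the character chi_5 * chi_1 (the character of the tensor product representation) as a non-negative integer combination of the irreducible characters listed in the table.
chi_5 tensor chi_1 = chi_5 (all other irreducibles have multiplicity 0).

Justification: The character of a tensor product is the pointwise product (chi_5 * chi_1)(C) = chi_5(C) * chi_1(C):
  {e}: (2)*(1), {r^2}: (-2)*(1), {r^1, r^3}: (0)*(1), {s, sr^2, ...}: (0)*(1), {sr, sr^3, ...}: (0)*(1)
so (chi_5 * chi_1) takes values
  {e} -> 2, {r^2} -> -2, {r^1, r^3} -> 0, {s, sr^2, ...} -> 0, {sr, sr^3, ...} -> 0.
Now take the inner product of this character with each irreducible chi from the table, <chi_5*chi_1, chi> = (1/8) sum_C |C| (chi_5*chi_1)(C) conj(chi(C)):
  <chi_5*chi_1, chi_1> = (1/8)[1*(2)*conj(1) + 1*(-2)*conj(1) + 2*(0)*conj(1) + 2*(0)*conj(1) + 2*(0)*conj(1)]
      = (1/8)[(2) + (-2) + (0) + (0) + (0)] = 0/8 = 0
  <chi_5*chi_1, chi_2> = (1/8)[1*(2)*conj(1) + 1*(-2)*conj(1) + 2*(0)*conj(1) + 2*(0)*conj(-1) + 2*(0)*conj(-1)]
      = (1/8)[(2) + (-2) + (0) + (0) + (0)] = 0/8 = 0
  <chi_5*chi_1, chi_3> = (1/8)[1*(2)*conj(1) + 1*(-2)*conj(1) + 2*(0)*conj(-1) + 2*(0)*conj(1) + 2*(0)*conj(-1)]
      = (1/8)[(2) + (-2) + (0) + (0) + (0)] = 0/8 = 0
  <chi_5*chi_1, chi_4> = (1/8)[1*(2)*conj(1) + 1*(-2)*conj(1) + 2*(0)*conj(-1) + 2*(0)*conj(-1) + 2*(0)*conj(1)]
      = (1/8)[(2) + (-2) + (0) + (0) + (0)] = 0/8 = 0
  <chi_5*chi_1, chi_5> = (1/8)[1*(2)*conj(2) + 1*(-2)*conj(-2) + 2*(0)*conj(0) + 2*(0)*conj(0) + 2*(0)*conj(0)]
      = (1/8)[(4) + (4) + (0) + (0) + (0)] = 8/8 = 1
Hence the multiplicities are chi_5: 1. Dimension check: dim(chi_5)*dim(chi_1) = 2*1 = 2 and sum (mult * dim) = 1*2 = 2.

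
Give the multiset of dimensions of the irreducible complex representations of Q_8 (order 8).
Dimensions: 1, 1, 1, 1, 2

Proof sketch: There are 5 irreducibles (= number of conjugacy classes). Their dimensions d_i satisfy sum d_i^2 = |G| = 8: 1 + 1 + 1 + 1 + 4 = 8.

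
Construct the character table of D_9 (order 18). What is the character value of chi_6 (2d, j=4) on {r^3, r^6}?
Conjugacy classes: {e} of size 1, {r^1, r^8} of size 2, {r^2, r^7} of size 2, {r^3, r^6} of size 2, {r^4, r^5} of size 2, {s, sr, ..., sr^8} of size 9.
Character table:
  irrep \ class              {e} (size 1)  {r^1, r^8} (size 2)  {r^2, r^7} (size 2)  {r^3, r^6} (size 2)  {r^4, r^5} (size 2)  {s, sr, ..., sr^8} (size 9)
  chi_1 (triv)               1             1                    1                    1                    1                    1                          
  chi_2 (sign: r->1, s->-1)  1             1                    1                    1                    1                    -1                         
  chi_3 (2d, j=1)            2             2*cos(2*pi/9)        2*cos(4*pi/9)        -1                   -2*cos(pi/9)         0                          
  chi_4 (2d, j=2)            2             2*cos(4*pi/9)        -2*cos(pi/9)         -1                   2*cos(2*pi/9)        0                          
  chi_5 (2d, j=3)            2             -1                   -1                   2                    -1                   0                          
  chi_6 (2d, j=4)            2             -2*cos(pi/9)         2*cos(2*pi/9)        -1                   2*cos(4*pi/9)        0                          

Spot check: chi_6 (2d, j=4) on {r^3, r^6} = -1.

Reasoning: D_9 has order 2*9 = 18 with 6 conjugacy classes, hence 6 irreducibles. Sum of squared dims 1 + 1 + 4 + 4 + 4 + 4 = 18 = |G|. Linear characters come from the abelianisation; the 2-dimensional irreps have character r^k -> 2*cos(2*pi*j*k/9), reflections -> 0.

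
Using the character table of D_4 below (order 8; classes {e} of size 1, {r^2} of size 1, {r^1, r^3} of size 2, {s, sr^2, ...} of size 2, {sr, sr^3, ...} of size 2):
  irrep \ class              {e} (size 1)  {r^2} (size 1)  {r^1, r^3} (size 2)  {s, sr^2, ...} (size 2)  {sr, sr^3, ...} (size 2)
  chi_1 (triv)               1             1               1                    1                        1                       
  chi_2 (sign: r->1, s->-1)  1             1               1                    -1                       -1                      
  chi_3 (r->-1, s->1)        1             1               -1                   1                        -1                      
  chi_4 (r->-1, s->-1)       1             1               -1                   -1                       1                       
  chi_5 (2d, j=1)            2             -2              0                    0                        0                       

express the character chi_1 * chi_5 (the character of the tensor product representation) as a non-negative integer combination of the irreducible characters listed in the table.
chi_1 tensor chi_5 = chi_5 (all other irreducibles have multiplicity 0).

Working: The character of a tensor product is the pointwise product (chi_1 * chi_5)(C) = chi_1(C) * chi_5(C):
  {e}: (1)*(2), {r^2}: (1)*(-2), {r^1, r^3}: (1)*(0), {s, sr^2, ...}: (1)*(0), {sr, sr^3, ...}: (1)*(0)
so (chi_1 * chi_5) takes values
  {e} -> 2, {r^2} -> -2, {r^1, r^3} -> 0, {s, sr^2, ...} -> 0, {sr, sr^3, ...} -> 0.
Now take the inner product of this character with each irreducible chi from the table, <chi_1*chi_5, chi> = (1/8) sum_C |C| (chi_1*chi_5)(C) conj(chi(C)):
  <chi_1*chi_5, chi_1> = (1/8)[1*(2)*conj(1) + 1*(-2)*conj(1) + 2*(0)*conj(1) + 2*(0)*conj(1) + 2*(0)*conj(1)]
      = (1/8)[(2) + (-2) + (0) + (0) + (0)] = 0/8 = 0
  <chi_1*chi_5, chi_2> = (1/8)[1*(2)*conj(1) + 1*(-2)*conj(1) + 2*(0)*conj(1) + 2*(0)*conj(-1) + 2*(0)*conj(-1)]
      = (1/8)[(2) + (-2) + (0) + (0) + (0)] = 0/8 = 0
  <chi_1*chi_5, chi_3> = (1/8)[1*(2)*conj(1) + 1*(-2)*conj(1) + 2*(0)*conj(-1) + 2*(0)*conj(1) + 2*(0)*conj(-1)]
      = (1/8)[(2) + (-2) + (0) + (0) + (0)] = 0/8 = 0
  <chi_1*chi_5, chi_4> = (1/8)[1*(2)*conj(1) + 1*(-2)*conj(1) + 2*(0)*conj(-1) + 2*(0)*conj(-1) + 2*(0)*conj(1)]
      = (1/8)[(2) + (-2) + (0) + (0) + (0)] = 0/8 = 0
  <chi_1*chi_5, chi_5> = (1/8)[1*(2)*conj(2) + 1*(-2)*conj(-2) + 2*(0)*conj(0) + 2*(0)*conj(0) + 2*(0)*conj(0)]
      = (1/8)[(4) + (4) + (0) + (0) + (0)] = 8/8 = 1
Hence the multiplicities are chi_5: 1. Dimension check: dim(chi_1)*dim(chi_5) = 1*2 = 2 and sum (mult * dim) = 1*2 = 2.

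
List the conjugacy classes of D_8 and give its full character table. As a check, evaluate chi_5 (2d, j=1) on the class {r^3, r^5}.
Conjugacy classes: {e} of size 1, {r^4} of size 1, {r^1, r^7} of size 2, {r^2, r^6} of size 2, {r^3, r^5} of size 2, {s, sr^2, ...} of size 4, {sr, sr^3, ...} of size 4.
Character table:
  irrep \ class              {e} (size 1)  {r^4} (size 1)  {r^1, r^7} (size 2)  {r^2, r^6} (size 2)  {r^3, r^5} (size 2)  {s, sr^2, ...} (size 4)  {sr, sr^3, ...} (size 4)
  chi_1 (triv)               1             1               1                    1                    1                    1                        1                       
  chi_2 (sign: r->1, s->-1)  1             1               1                    1                    1                    -1                       -1                      
  chi_3 (r->-1, s->1)        1             1               -1                   1                    -1                   1                        -1                      
  chi_4 (r->-1, s->-1)       1             1               -1                   1                    -1                   -1                       1                       
  chi_5 (2d, j=1)            2             -2              sqrt(2)              0                    -sqrt(2)             0                        0                       
  chi_6 (2d, j=2)            2             2               0                    -2                   0                    0                        0                       
  chi_7 (2d, j=3)            2             -2              -sqrt(2)             0                    sqrt(2)              0                        0                       

Spot check: chi_5 (2d, j=1) on {r^3, r^5} = -sqrt(2).

Justification: D_8 has order 2*8 = 16 with 7 conjugacy classes, hence 7 irreducibles. Sum of squared dims 1 + 1 + 1 + 1 + 4 + 4 + 4 = 16 = |G|. Linear characters come from the abelianisation; the 2-dimensional irreps have character r^k -> 2*cos(2*pi*j*k/8), reflections -> 0.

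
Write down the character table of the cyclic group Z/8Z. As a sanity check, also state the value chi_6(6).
Character table of Z/8Z (irreps indexed chi_0,...,chi_7 with chi_k(m) = zeta_8^(k*m), zeta_8 = exp(2*pi*i/8)):
  irrep \ class  {0} (size 1)  {1} (size 1)    {2} (size 1)  {3} (size 1)    {4} (size 1)  {5} (size 1)    {6} (size 1)  {7} (size 1)  
  chi_0          1             1               1             1               1             1               1             1             
  chi_1          1             exp(I*pi/4)     I             exp(3*I*pi/4)   -1            exp(-3*I*pi/4)  -I            exp(-I*pi/4)  
  chi_2          1             I               -1            -I              1             I               -1            -I            
  chi_3          1             exp(3*I*pi/4)   -I            exp(I*pi/4)     -1            exp(-I*pi/4)    I             exp(-3*I*pi/4)
  chi_4          1             -1              1             -1              1             -1              1             -1            
  chi_5          1             exp(-3*I*pi/4)  I             exp(-I*pi/4)    -1            exp(I*pi/4)     -I            exp(3*I*pi/4) 
  chi_6          1             -I              -1            I               1             -I              -1            I             
  chi_7          1             exp(-I*pi/4)    -I            exp(-3*I*pi/4)  -1            exp(3*I*pi/4)   I             exp(I*pi/4)   

Spot check: chi_6(6) = zeta_8^(6*6) = zeta_8^36 = -1.

Derivation: Z/8Z is abelian, so all 8 irreducible complex representations are 1-dimensional. They are given by chi_k(m) = zeta_8^(k*m) for k = 0,...,7. Row orthogonality: sum_m chi_k(m) conj(chi_l(m)) = 8 * [k = l].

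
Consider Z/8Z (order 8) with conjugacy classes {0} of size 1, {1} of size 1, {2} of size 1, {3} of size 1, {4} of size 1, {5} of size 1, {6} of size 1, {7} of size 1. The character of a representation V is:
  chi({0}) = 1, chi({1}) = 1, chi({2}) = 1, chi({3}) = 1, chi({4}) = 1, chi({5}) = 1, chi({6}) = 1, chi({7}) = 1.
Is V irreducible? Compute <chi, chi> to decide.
Irreducible: <chi, chi> = 1.

Proof sketch: <chi, chi> = (1/|G|) sum_C |C| * |chi(C)|^2 = (1/8)[1*|1|^2 + 1*|1|^2 + 1*|1|^2 + 1*|1|^2 + 1*|1|^2 + 1*|1|^2 + 1*|1|^2 + 1*|1|^2]
  = (1/8)[(1) + (1) + (1) + (1) + (1) + (1) + (1) + (1)] = 8/8 = 1.
(Exp terms are combined using exp(i*s)*conj(exp(i*t)) = exp(i*(s-t)), and sums of them are collapsed using the identity that for every m > 1 the m distinct m-th roots of unity sum to 0, e.g. 1 + exp(2*I*pi/3) + exp(-2*I*pi/3) = 0.)
A character is irreducible iff <chi, chi> = 1, so this representation is irreducible.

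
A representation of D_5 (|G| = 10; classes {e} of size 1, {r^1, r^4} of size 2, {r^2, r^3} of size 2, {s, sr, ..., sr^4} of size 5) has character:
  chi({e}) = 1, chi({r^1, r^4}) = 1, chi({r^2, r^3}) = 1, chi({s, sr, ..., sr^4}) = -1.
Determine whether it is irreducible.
Irreducible: <chi, chi> = 1.

Proof sketch: <chi, chi> = (1/|G|) sum_C |C| * |chi(C)|^2 = (1/10)[1*|1|^2 + 2*|1|^2 + 2*|1|^2 + 5*|-1|^2]
  = (1/10)[(1) + (2) + (2) + (5)] = 10/10 = 1.
A character is irreducible iff <chi, chi> = 1, so this representation is irreducible.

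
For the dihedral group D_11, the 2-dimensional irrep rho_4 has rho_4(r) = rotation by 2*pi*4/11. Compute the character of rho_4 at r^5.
chi_{rho_4}(r^5) = 2*cos(2*pi*4*5/11) = 2*cos(4*pi/11)

Reasoning: rho_4(r^5) is rotation by angle 2*pi*4*5/11, whose trace is 2*cos(2*pi*4*5/11) = 2*cos(4*pi/11).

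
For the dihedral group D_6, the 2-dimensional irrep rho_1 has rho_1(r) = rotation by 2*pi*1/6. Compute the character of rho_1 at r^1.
chi_{rho_1}(r^1) = 2*cos(2*pi*1*1/6) = 1

Reasoning: rho_1(r^1) is rotation by angle 2*pi*1*1/6, whose trace is 2*cos(2*pi*1*1/6) = 1.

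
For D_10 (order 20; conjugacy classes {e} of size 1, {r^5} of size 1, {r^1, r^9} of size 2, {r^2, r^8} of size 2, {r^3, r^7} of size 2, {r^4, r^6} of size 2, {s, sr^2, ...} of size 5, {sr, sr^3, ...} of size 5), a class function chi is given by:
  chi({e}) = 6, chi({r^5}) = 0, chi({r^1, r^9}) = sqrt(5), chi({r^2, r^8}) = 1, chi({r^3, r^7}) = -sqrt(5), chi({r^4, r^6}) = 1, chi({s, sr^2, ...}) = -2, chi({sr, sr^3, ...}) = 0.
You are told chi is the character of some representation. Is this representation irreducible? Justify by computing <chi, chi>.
Not irreducible (reducible): <chi, chi> = 4 > 1.

Working: <chi, chi> = (1/|G|) sum_C |C| * |chi(C)|^2 = (1/20)[1*|6|^2 + 1*|0|^2 + 2*|sqrt(5)|^2 + 2*|1|^2 + 2*|-sqrt(5)|^2 + 2*|1|^2 + 5*|-2|^2 + 5*|0|^2]
  = (1/20)[(36) + (0) + (10) + (2) + (10) + (2) + (20) + (0)] = 80/20 = 4.
A character is irreducible iff <chi, chi> = 1, so this representation is reducible.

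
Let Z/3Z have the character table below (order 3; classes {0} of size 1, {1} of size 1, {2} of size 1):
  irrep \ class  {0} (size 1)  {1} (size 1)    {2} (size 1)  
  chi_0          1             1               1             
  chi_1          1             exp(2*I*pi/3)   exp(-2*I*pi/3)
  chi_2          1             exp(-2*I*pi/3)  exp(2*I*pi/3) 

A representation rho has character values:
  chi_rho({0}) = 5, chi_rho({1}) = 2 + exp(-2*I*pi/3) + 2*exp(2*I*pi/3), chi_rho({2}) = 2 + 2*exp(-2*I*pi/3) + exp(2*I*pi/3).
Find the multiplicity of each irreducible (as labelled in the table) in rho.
Multiplicities: chi_0: 2, chi_1: 2, chi_2: 1.

Explanation: Use <chi_rho, chi> = (1/|G|) sum_C |C| * chi_rho(C) * conj(chi(C)) with |G| = 3 for each irreducible chi in the table:
  <chi_rho, chi_0> = (1/3)[1*(5)*conj(1) + 1*(2 + exp(-2*I*pi/3) + 2*exp(2*I*pi/3))*conj(1) + 1*(2 + 2*exp(-2*I*pi/3) + exp(2*I*pi/3))*conj(1)]
      = (1/3)[(5) + (2 + exp(-2*I*pi/3) + 2*exp(2*I*pi/3)) + (2 + 2*exp(-2*I*pi/3) + exp(2*I*pi/3))] = 6/3 = 2
  <chi_rho, chi_1> = (1/3)[1*(5)*conj(1) + 1*(2 + exp(-2*I*pi/3) + 2*exp(2*I*pi/3))*conj(exp(2*I*pi/3)) + 1*(2 + 2*exp(-2*I*pi/3) + exp(2*I*pi/3))*conj(exp(-2*I*pi/3))]
      = (1/3)[(5) + (2 + 2*exp(-2*I*pi/3) + exp(2*I*pi/3)) + (2 + exp(-2*I*pi/3) + 2*exp(2*I*pi/3))] = 6/3 = 2
  <chi_rho, chi_2> = (1/3)[1*(5)*conj(1) + 1*(2 + exp(-2*I*pi/3) + 2*exp(2*I*pi/3))*conj(exp(-2*I*pi/3)) + 1*(2 + 2*exp(-2*I*pi/3) + exp(2*I*pi/3))*conj(exp(2*I*pi/3))]
      = (1/3)[(5) + (-1) + (-1)] = 3/3 = 1
(Exp terms are combined using exp(i*s)*conj(exp(i*t)) = exp(i*(s-t)), and sums of them are collapsed using the identity that for every m > 1 the m distinct m-th roots of unity sum to 0, e.g. 1 + exp(2*I*pi/3) + exp(-2*I*pi/3) = 0.)
Dimension check: dim(rho) = sum (mult * dim) = 2*1 + 2*1 + 1*1 = 5 = chi_rho(e) = 5.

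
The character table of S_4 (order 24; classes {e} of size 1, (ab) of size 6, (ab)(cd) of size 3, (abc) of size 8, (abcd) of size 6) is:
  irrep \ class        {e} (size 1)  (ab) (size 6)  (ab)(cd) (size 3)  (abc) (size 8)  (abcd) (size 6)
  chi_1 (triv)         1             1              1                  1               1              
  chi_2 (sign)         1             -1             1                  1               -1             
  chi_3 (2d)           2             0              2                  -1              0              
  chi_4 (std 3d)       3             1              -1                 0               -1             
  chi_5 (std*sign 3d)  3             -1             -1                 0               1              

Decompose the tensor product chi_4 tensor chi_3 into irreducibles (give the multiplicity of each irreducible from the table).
chi_4 tensor chi_3 = chi_4 + chi_5 (all other irreducibles have multiplicity 0).

Explanation: The character of a tensor product is the pointwise product (chi_4 * chi_3)(C) = chi_4(C) * chi_3(C):
  {e}: (3)*(2), (ab): (1)*(0), (ab)(cd): (-1)*(2), (abc): (0)*(-1), (abcd): (-1)*(0)
so (chi_4 * chi_3) takes values
  {e} -> 6, (ab) -> 0, (ab)(cd) -> -2, (abc) -> 0, (abcd) -> 0.
Now take the inner product of this character with each irreducible chi from the table, <chi_4*chi_3, chi> = (1/24) sum_C |C| (chi_4*chi_3)(C) conj(chi(C)):
  <chi_4*chi_3, chi_1> = (1/24)[1*(6)*conj(1) + 6*(0)*conj(1) + 3*(-2)*conj(1) + 8*(0)*conj(1) + 6*(0)*conj(1)]
      = (1/24)[(6) + (0) + (-6) + (0) + (0)] = 0/24 = 0
  <chi_4*chi_3, chi_2> = (1/24)[1*(6)*conj(1) + 6*(0)*conj(-1) + 3*(-2)*conj(1) + 8*(0)*conj(1) + 6*(0)*conj(-1)]
      = (1/24)[(6) + (0) + (-6) + (0) + (0)] = 0/24 = 0
  <chi_4*chi_3, chi_3> = (1/24)[1*(6)*conj(2) + 6*(0)*conj(0) + 3*(-2)*conj(2) + 8*(0)*conj(-1) + 6*(0)*conj(0)]
      = (1/24)[(12) + (0) + (-12) + (0) + (0)] = 0/24 = 0
  <chi_4*chi_3, chi_4> = (1/24)[1*(6)*conj(3) + 6*(0)*conj(1) + 3*(-2)*conj(-1) + 8*(0)*conj(0) + 6*(0)*conj(-1)]
      = (1/24)[(18) + (0) + (6) + (0) + (0)] = 24/24 = 1
  <chi_4*chi_3, chi_5> = (1/24)[1*(6)*conj(3) + 6*(0)*conj(-1) + 3*(-2)*conj(-1) + 8*(0)*conj(0) + 6*(0)*conj(1)]
      = (1/24)[(18) + (0) + (6) + (0) + (0)] = 24/24 = 1
Hence the multiplicities are chi_4: 1, chi_5: 1. Dimension check: dim(chi_4)*dim(chi_3) = 3*2 = 6 and sum (mult * dim) = 1*3 + 1*3 = 6.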